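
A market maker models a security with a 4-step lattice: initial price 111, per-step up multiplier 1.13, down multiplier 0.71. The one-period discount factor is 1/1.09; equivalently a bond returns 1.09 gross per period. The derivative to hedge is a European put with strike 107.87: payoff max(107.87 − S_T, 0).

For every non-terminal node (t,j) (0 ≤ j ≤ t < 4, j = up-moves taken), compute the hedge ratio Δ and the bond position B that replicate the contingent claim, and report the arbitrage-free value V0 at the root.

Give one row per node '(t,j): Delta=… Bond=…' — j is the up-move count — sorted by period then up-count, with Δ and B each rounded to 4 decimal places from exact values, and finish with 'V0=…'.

Risk-neutral probability p* = (R−d)/(u−d) = (1.09−0.71)/(1.13−0.71) = 0.9048.
Payoff layer (t=4): V(4,0)=79.6630, V(4,1)=62.9772, V(4,2)=36.4209, V(4,3)=0.0000, V(4,4)=0.0000
  t=3,j=0: stock 39.7281 → up 44.8928 (V=62.9772), down 28.2070 (V=79.6630). Price 59.2352; hedge Δ=-1.0000, bond B=98.9633.
  t=3,j=1: stock 63.2293 → up 71.4491 (V=36.4209), down 44.8928 (V=62.9772). Price 35.7340; hedge Δ=-1.0000, bond B=98.9633.
  t=3,j=2: stock 100.6325 → up 113.7147 (V=0.0000), down 71.4491 (V=36.4209). Price 3.1823; hedge Δ=-0.8617, bond B=89.8988.
  t=3,j=3: stock 160.1616 → up 180.9826 (V=0.0000), down 113.7147 (V=0.0000). Price 0.0000; hedge Δ=0.0000, bond B=0.0000.
  t=2,j=0: stock 55.9551 → up 63.2293 (V=35.7340), down 39.7281 (V=59.2352). Price 34.8369; hedge Δ=-1.0000, bond B=90.7920.
  t=2,j=1: stock 89.0553 → up 100.6325 (V=3.1823), down 63.2293 (V=35.7340). Price 5.7637; hedge Δ=-0.8703, bond B=83.2679.
  t=2,j=2: stock 141.7359 → up 160.1616 (V=0.0000), down 100.6325 (V=3.1823). Price 0.2780; hedge Δ=-0.0535, bond B=7.8549.
  t=1,j=0: stock 78.8100 → up 89.0553 (V=5.7637), down 55.9551 (V=34.8369). Price 7.8280; hedge Δ=-0.8783, bond B=77.0500.
  t=1,j=1: stock 125.4300 → up 141.7359 (V=0.2780), down 89.0553 (V=5.7637). Price 0.7344; hedge Δ=-0.1041, bond B=13.7955.
  t=0,j=0: stock 111.0000 → up 125.4300 (V=0.7344), down 78.8100 (V=7.8280). Price 1.2936; hedge Δ=-0.1522, bond B=18.1832.
Each (Δ,B) replicates both successor values, so the strategy is self-financing and V0 is arbitrage-free.

(0,0): Delta=-0.1522 Bond=18.1832
(1,0): Delta=-0.8783 Bond=77.0500
(1,1): Delta=-0.1041 Bond=13.7955
(2,0): Delta=-1.0000 Bond=90.7920
(2,1): Delta=-0.8703 Bond=83.2679
(2,2): Delta=-0.0535 Bond=7.8549
(3,0): Delta=-1.0000 Bond=98.9633
(3,1): Delta=-1.0000 Bond=98.9633
(3,2): Delta=-0.8617 Bond=89.8988
(3,3): Delta=0.0000 Bond=0.0000
V0=1.2936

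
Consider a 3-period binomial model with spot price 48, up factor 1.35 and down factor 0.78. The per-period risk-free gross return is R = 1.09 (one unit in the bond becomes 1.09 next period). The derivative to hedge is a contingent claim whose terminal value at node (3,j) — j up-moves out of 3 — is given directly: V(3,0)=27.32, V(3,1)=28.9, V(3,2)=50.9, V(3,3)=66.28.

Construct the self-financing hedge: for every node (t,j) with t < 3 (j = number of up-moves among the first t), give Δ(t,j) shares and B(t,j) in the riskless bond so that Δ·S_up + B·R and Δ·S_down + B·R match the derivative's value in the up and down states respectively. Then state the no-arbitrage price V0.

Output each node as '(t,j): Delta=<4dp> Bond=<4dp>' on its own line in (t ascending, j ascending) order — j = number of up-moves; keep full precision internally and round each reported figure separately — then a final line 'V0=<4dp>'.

(0,0): Delta=0.4859 Bond=10.3987
(1,0): Delta=0.5453 Bond=9.1070
(1,1): Delta=0.4570 Bond=13.2030
(2,0): Delta=0.0949 Bond=23.0806
(2,1): Delta=0.7636 Bond=-1.1057
(2,2): Delta=0.3084 Bond=27.3887
V0=33.7196

No-arbitrage ⇒ martingale measure with p* = (R−d)/(u−d) = 0.5439.
Terminal values V(3,·): V(3,0)=27.3200, V(3,1)=28.9000, V(3,2)=50.9000, V(3,3)=66.2800
(2,0): S=29.2032. Δ = (V_up−V_dn)/(S_up−S_dn) = (28.9000−27.3200)/(39.4243−22.7785) = 0.0949. V = [p*·28.9000 + (1−p*)·27.3200]/1.09 = 25.8526. B = V − Δ·S = 23.0806.
(2,1): S=50.5440. Δ = (V_up−V_dn)/(S_up−S_dn) = (50.9000−28.9000)/(68.2344−39.4243) = 0.7636. V = [p*·50.9000 + (1−p*)·28.9000]/1.09 = 37.4907. B = V − Δ·S = -1.1057.
(2,2): S=87.4800. Δ = (V_up−V_dn)/(S_up−S_dn) = (66.2800−50.9000)/(118.0980−68.2344) = 0.3084. V = [p*·66.2800 + (1−p*)·50.9000]/1.09 = 54.3712. B = V − Δ·S = 27.3887.
(1,0): S=37.4400. Δ = (V_up−V_dn)/(S_up−S_dn) = (37.4907−25.8526)/(50.5440−29.2032) = 0.5453. V = [p*·37.4907 + (1−p*)·25.8526]/1.09 = 29.5249. B = V − Δ·S = 9.1070.
(1,1): S=64.8000. Δ = (V_up−V_dn)/(S_up−S_dn) = (54.3712−37.4907)/(87.4800−50.5440) = 0.4570. V = [p*·54.3712 + (1−p*)·37.4907]/1.09 = 42.8177. B = V − Δ·S = 13.2030.
(0,0): S=48.0000. Δ = (V_up−V_dn)/(S_up−S_dn) = (42.8177−29.5249)/(64.8000−37.4400) = 0.4859. V = [p*·42.8177 + (1−p*)·29.5249]/1.09 = 33.7196. B = V − Δ·S = 10.3987.
The time-0 hedge costs 33.7196, which is the no-arbitrage price.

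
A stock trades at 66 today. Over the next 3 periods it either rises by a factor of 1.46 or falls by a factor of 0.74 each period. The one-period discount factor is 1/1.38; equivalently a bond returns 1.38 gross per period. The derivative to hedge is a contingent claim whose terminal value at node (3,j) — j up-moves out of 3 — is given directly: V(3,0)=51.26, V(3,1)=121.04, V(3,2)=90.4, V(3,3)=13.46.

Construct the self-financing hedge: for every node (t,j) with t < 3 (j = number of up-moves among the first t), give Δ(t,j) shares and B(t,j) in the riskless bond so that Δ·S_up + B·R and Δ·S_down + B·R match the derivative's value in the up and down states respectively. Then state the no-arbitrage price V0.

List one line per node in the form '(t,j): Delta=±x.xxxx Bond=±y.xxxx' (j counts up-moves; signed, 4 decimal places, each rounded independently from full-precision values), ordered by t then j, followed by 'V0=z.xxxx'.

(0,0): Delta=-0.7291 Bond=62.3213
(1,0): Delta=-0.4015 Bond=70.0011
(1,1): Delta=-0.7499 Bond=88.0037
(2,0): Delta=2.6816 Bond=-14.8249
(2,1): Delta=-0.5968 Bond=110.5298
(2,2): Delta=-0.7596 Bond=122.8096
V0=14.1996

No-arbitrage ⇒ martingale measure with p* = (R−d)/(u−d) = 0.8889.
Payoff layer (t=3): V(3,0)=51.2600, V(3,1)=121.0400, V(3,2)=90.4000, V(3,3)=13.4600
  t=2,j=0: stock 36.1416 → up 52.7667 (V=121.0400), down 26.7448 (V=51.2600). Price 82.0918; hedge Δ=2.6816, bond B=-14.8249.
  t=2,j=1: stock 71.3064 → up 104.1073 (V=90.4000), down 52.7667 (V=121.0400). Price 67.9742; hedge Δ=-0.5968, bond B=110.5298.
  t=2,j=2: stock 140.6856 → up 205.4010 (V=13.4600), down 104.1073 (V=90.4000). Price 15.9485; hedge Δ=-0.7596, bond B=122.8096.
  t=1,j=0: stock 48.8400 → up 71.3064 (V=67.9742), down 36.1416 (V=82.0918). Price 50.3934; hedge Δ=-0.4015, bond B=70.0011.
  t=1,j=1: stock 96.3600 → up 140.6856 (V=15.9485), down 71.3064 (V=67.9742). Price 15.7457; hedge Δ=-0.7499, bond B=88.0037.
  t=0,j=0: stock 66.0000 → up 96.3600 (V=15.7457), down 48.8400 (V=50.3934). Price 14.1996; hedge Δ=-0.7291, bond B=62.3213.
The time-0 hedge costs 14.1996, which is the no-arbitrage price.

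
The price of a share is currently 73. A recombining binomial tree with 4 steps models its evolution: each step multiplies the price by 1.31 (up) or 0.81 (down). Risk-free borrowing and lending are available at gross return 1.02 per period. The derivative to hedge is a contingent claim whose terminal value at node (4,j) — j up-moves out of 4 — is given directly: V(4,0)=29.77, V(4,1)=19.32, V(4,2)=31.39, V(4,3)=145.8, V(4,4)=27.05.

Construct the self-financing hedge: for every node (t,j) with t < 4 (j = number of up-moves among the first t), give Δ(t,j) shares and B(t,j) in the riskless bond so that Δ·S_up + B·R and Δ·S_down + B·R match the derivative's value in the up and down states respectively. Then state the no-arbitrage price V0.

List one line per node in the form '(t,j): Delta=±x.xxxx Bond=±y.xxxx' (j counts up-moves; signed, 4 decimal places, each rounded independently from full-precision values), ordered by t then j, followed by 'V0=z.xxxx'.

Since d<R<u, set p* = (R−d)/(u−d) = 0.4200; price each node as the discounted p*-expectation of its children.
Terminal values V(4,·): V(4,0)=29.7700, V(4,1)=19.3200, V(4,2)=31.3900, V(4,3)=145.8000, V(4,4)=27.0500
  t=3,j=0: stock 38.7952 → up 50.8217 (V=19.3200), down 31.4241 (V=29.7700). Price 24.8833; hedge Δ=-0.5387, bond B=45.7833.
  t=3,j=1: stock 62.7428 → up 82.1931 (V=31.3900), down 50.8217 (V=19.3200). Price 23.9112; hedge Δ=0.3847, bond B=-0.2288.
  t=3,j=2: stock 101.4730 → up 132.9296 (V=145.8000), down 82.1931 (V=31.3900). Price 77.8845; hedge Δ=2.2550, bond B=-150.9355.
  t=3,j=3: stock 164.1106 → up 214.9849 (V=27.0500), down 132.9296 (V=145.8000). Price 94.0441; hedge Δ=-1.4472, bond B=331.5441.
  t=2,j=0: stock 47.8953 → up 62.7428 (V=23.9112), down 38.7952 (V=24.8833). Price 23.9951; hedge Δ=-0.0406, bond B=25.9394.
  t=2,j=1: stock 77.4603 → up 101.4730 (V=77.8845), down 62.7428 (V=23.9112). Price 45.6666; hedge Δ=1.3936, bond B=-62.2800.
  t=2,j=2: stock 125.2753 → up 164.1106 (V=94.0441), down 101.4730 (V=77.8845). Price 83.0113; hedge Δ=0.2580, bond B=50.6921.
  t=1,j=0: stock 59.1300 → up 77.4603 (V=45.6666), down 47.8953 (V=23.9951). Price 32.4482; hedge Δ=0.7330, bond B=-10.8948.
  t=1,j=1: stock 95.6300 → up 125.2753 (V=83.0113), down 77.4603 (V=45.6666). Price 60.1484; hedge Δ=0.7810, bond B=-14.5409.
  t=0,j=0: stock 73.0000 → up 95.6300 (V=60.1484), down 59.1300 (V=32.4482). Price 43.2179; hedge Δ=0.7589, bond B=-12.1825.
Self-financing check: at every node Δ·S+B equals the discounted successor values.

(0,0): Delta=0.7589 Bond=-12.1825
(1,0): Delta=0.7330 Bond=-10.8948
(1,1): Delta=0.7810 Bond=-14.5409
(2,0): Delta=-0.0406 Bond=25.9394
(2,1): Delta=1.3936 Bond=-62.2800
(2,2): Delta=0.2580 Bond=50.6921
(3,0): Delta=-0.5387 Bond=45.7833
(3,1): Delta=0.3847 Bond=-0.2288
(3,2): Delta=2.2550 Bond=-150.9355
(3,3): Delta=-1.4472 Bond=331.5441
V0=43.2179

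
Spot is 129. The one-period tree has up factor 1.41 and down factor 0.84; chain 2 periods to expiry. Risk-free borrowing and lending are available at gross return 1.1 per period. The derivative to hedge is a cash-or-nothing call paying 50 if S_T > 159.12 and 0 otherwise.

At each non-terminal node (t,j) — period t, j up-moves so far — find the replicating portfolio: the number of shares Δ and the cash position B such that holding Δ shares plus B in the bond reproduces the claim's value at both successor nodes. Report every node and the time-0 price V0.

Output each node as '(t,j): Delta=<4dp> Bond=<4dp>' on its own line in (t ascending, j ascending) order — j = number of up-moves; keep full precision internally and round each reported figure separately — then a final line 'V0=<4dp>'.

Since d<R<u, set p* = (R−d)/(u−d) = 0.4561; price each node as the discounted p*-expectation of its children.
Terminal values V(2,·): V(2,0)=0.0000, V(2,1)=0.0000, V(2,2)=50.0000
Node (1,0) S=108.3600: V=(p*·0.0000+(1−p*)·0.0000)/1.1=0.0000; Δ=(0.0000−0.0000)/(152.7876−91.0224)=0.0000; B=V−Δ·S=0.0000
Node (1,1) S=181.8900: V=(p*·50.0000+(1−p*)·0.0000)/1.1=20.7337; Δ=(50.0000−0.0000)/(256.4649−152.7876)=0.4823; B=V−Δ·S=-66.9856
Node (0,0) S=129.0000: V=(p*·20.7337+(1−p*)·0.0000)/1.1=8.5977; Δ=(20.7337−0.0000)/(181.8900−108.3600)=0.2820; B=V−Δ·S=-27.7771
Root portfolio cost Δ·129+B reproduces V0=8.5977.

(0,0): Delta=0.2820 Bond=-27.7771
(1,0): Delta=0.0000 Bond=0.0000
(1,1): Delta=0.4823 Bond=-66.9856
V0=8.5977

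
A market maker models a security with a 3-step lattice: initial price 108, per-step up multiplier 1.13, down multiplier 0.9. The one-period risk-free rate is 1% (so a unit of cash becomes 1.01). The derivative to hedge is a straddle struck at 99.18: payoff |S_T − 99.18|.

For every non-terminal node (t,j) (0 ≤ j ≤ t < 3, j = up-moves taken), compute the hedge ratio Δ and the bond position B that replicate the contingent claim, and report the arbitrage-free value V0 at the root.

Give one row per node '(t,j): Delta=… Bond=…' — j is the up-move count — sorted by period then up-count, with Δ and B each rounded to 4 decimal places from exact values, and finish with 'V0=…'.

Under the risk-neutral measure, an up-move has probability p* = (R−d)/(u−d) = 0.4783 and values discount at R = 1.01.
Terminal payoffs: V(3,0)=20.4480, V(3,1)=0.3276, V(3,2)=24.9347, V(3,3)=56.6529
(2,0): S=87.4800. Δ = (V_up−V_dn)/(S_up−S_dn) = (0.3276−20.4480)/(98.8524−78.7320) = -1.0000. V = [p*·0.3276 + (1−p*)·20.4480]/1.01 = 10.7180. B = V − Δ·S = 98.1980.
(2,1): S=109.8360. Δ = (V_up−V_dn)/(S_up−S_dn) = (24.9347−0.3276)/(124.1147−98.8524) = 0.9741. V = [p*·24.9347 + (1−p*)·0.3276]/1.01 = 11.9764. B = V − Δ·S = -95.0109.
(2,2): S=137.9052. Δ = (V_up−V_dn)/(S_up−S_dn) = (56.6529−24.9347)/(155.8329−124.1147) = 1.0000. V = [p*·56.6529 + (1−p*)·24.9347]/1.01 = 39.7072. B = V − Δ·S = -98.1980.
(1,0): S=97.2000. Δ = (V_up−V_dn)/(S_up−S_dn) = (11.9764−10.7180)/(109.8360−87.4800) = 0.0563. V = [p*·11.9764 + (1−p*)·10.7180]/1.01 = 11.2078. B = V − Δ·S = 5.7364.
(1,1): S=122.0400. Δ = (V_up−V_dn)/(S_up−S_dn) = (39.7072−11.9764)/(137.9052−109.8360) = 0.9879. V = [p*·39.7072 + (1−p*)·11.9764]/1.01 = 24.9891. B = V − Δ·S = -95.5794.
(0,0): S=108.0000. Δ = (V_up−V_dn)/(S_up−S_dn) = (24.9891−11.2078)/(122.0400−97.2000) = 0.5548. V = [p*·24.9891 + (1−p*)·11.2078]/1.01 = 17.6226. B = V − Δ·S = -42.2960.
The time-0 hedge costs 17.6226, which is the no-arbitrage price.

(0,0): Delta=0.5548 Bond=-42.2960
(1,0): Delta=0.0563 Bond=5.7364
(1,1): Delta=0.9879 Bond=-95.5794
(2,0): Delta=-1.0000 Bond=98.1980
(2,1): Delta=0.9741 Bond=-95.0109
(2,2): Delta=1.0000 Bond=-98.1980
V0=17.6226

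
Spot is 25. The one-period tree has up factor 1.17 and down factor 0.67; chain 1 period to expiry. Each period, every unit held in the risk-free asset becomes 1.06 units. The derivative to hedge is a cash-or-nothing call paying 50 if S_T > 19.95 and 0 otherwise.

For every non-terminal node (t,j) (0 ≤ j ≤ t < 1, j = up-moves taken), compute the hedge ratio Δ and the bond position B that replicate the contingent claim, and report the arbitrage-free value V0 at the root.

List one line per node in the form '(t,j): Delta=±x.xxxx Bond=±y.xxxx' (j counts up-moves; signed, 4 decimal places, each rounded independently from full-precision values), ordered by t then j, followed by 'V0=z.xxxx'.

(0,0): Delta=4.0000 Bond=-63.2075
V0=36.7925

The replicating-portfolio and risk-neutral prices coincide; use p* = (1.06−0.67)/(1.17−0.67) = 0.7800 for the latter.
At expiry t=1: V(1,0)=0.0000, V(1,1)=50.0000
(0,0): S=25.0000. Δ = (V_up−V_dn)/(S_up−S_dn) = (50.0000−0.0000)/(29.2500−16.7500) = 4.0000. V = [p*·50.0000 + (1−p*)·0.0000]/1.06 = 36.7925. B = V − Δ·S = -63.2075.
The time-0 hedge costs 36.7925, which is the no-arbitrage price.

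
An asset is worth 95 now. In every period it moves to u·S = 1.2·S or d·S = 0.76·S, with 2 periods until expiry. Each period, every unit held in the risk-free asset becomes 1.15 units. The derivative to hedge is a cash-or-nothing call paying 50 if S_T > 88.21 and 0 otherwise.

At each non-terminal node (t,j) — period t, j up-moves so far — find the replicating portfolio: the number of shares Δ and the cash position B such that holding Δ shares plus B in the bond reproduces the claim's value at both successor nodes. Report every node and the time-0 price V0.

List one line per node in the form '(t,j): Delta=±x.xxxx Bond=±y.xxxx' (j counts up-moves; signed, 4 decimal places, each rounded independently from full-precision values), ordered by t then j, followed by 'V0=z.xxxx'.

No-arbitrage ⇒ martingale measure with p* = (R−d)/(u−d) = 0.8864.
Terminal payoffs: V(2,0)=0.0000, V(2,1)=0.0000, V(2,2)=50.0000
  t=1,j=0: stock 72.2000 → up 86.6400 (V=0.0000), down 54.8720 (V=0.0000). Price 0.0000; hedge Δ=0.0000, bond B=0.0000.
  t=1,j=1: stock 114.0000 → up 136.8000 (V=50.0000), down 86.6400 (V=0.0000). Price 38.5375; hedge Δ=0.9968, bond B=-75.0988.
  t=0,j=0: stock 95.0000 → up 114.0000 (V=38.5375), down 72.2000 (V=0.0000). Price 29.7029; hedge Δ=0.9220, bond B=-57.8825.
The time-0 hedge costs 29.7029, which is the no-arbitrage price.

(0,0): Delta=0.9220 Bond=-57.8825
(1,0): Delta=0.0000 Bond=0.0000
(1,1): Delta=0.9968 Bond=-75.0988
V0=29.7029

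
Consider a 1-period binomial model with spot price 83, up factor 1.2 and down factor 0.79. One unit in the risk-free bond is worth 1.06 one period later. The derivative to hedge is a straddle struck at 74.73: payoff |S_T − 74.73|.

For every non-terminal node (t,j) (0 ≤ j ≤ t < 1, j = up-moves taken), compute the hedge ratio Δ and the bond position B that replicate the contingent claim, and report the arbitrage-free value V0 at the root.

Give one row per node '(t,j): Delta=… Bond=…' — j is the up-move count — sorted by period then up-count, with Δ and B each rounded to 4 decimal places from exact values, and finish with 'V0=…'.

(0,0): Delta=0.4617 Bond=-19.9156
V0=18.4015

Since d<R<u, set p* = (R−d)/(u−d) = 0.6585; price each node as the discounted p*-expectation of its children.
At expiry t=1: V(1,0)=9.1600, V(1,1)=24.8700
  t=0,j=0: stock 83.0000 → up 99.6000 (V=24.8700), down 65.5700 (V=9.1600). Price 18.4015; hedge Δ=0.4617, bond B=-19.9156.
Check: Δ(0,0)·S0 + B(0,0) = 18.4015 = V0.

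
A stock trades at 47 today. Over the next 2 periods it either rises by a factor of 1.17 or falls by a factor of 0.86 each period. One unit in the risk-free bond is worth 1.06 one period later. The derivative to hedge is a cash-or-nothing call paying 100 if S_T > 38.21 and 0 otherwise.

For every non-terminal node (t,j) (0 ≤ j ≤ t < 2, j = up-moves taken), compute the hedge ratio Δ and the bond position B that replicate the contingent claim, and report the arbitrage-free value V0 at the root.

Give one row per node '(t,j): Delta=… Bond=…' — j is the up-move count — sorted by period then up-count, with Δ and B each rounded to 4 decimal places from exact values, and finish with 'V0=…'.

(0,0): Delta=2.2976 Bond=-30.1913
(1,0): Delta=7.9807 Bond=-261.7164
(1,1): Delta=0.0000 Bond=94.3396
V0=77.7937

No-arbitrage ⇒ martingale measure with p* = (R−d)/(u−d) = 0.6452.
At expiry t=2: V(2,0)=0.0000, V(2,1)=100.0000, V(2,2)=100.0000
Node (1,0) S=40.4200: V=(p*·100.0000+(1−p*)·0.0000)/1.06=60.8643; Δ=(100.0000−0.0000)/(47.2914−34.7612)=7.9807; B=V−Δ·S=-261.7164
Node (1,1) S=54.9900: V=(p*·100.0000+(1−p*)·100.0000)/1.06=94.3396; Δ=(100.0000−100.0000)/(64.3383−47.2914)=0.0000; B=V−Δ·S=94.3396
Node (0,0) S=47.0000: V=(p*·94.3396+(1−p*)·60.8643)/1.06=77.7937; Δ=(94.3396−60.8643)/(54.9900−40.4200)=2.2976; B=V−Δ·S=-30.1913
Root portfolio cost Δ·47+B reproduces V0=77.7937.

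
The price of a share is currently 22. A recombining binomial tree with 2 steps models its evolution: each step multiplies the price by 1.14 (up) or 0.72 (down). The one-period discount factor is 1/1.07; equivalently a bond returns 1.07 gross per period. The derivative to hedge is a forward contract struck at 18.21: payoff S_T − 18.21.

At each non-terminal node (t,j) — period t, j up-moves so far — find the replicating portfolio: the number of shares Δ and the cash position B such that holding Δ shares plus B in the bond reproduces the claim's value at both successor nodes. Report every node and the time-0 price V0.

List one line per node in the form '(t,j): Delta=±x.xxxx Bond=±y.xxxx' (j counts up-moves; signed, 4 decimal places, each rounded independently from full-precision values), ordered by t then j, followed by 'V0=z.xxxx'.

(0,0): Delta=1.0000 Bond=-15.9053
(1,0): Delta=1.0000 Bond=-17.0187
(1,1): Delta=1.0000 Bond=-17.0187
V0=6.0947

The replicating-portfolio and risk-neutral prices coincide; use p* = (1.07−0.72)/(1.14−0.72) = 0.8333 for the latter.
Terminal values V(2,·): V(2,0)=-6.8052, V(2,1)=-0.1524, V(2,2)=10.3812
(1,0): S=15.8400. Δ = (V_up−V_dn)/(S_up−S_dn) = (-0.1524−-6.8052)/(18.0576−11.4048) = 1.0000. V = [p*·-0.1524 + (1−p*)·-6.8052]/1.07 = -1.1787. B = V − Δ·S = -17.0187.
(1,1): S=25.0800. Δ = (V_up−V_dn)/(S_up−S_dn) = (10.3812−-0.1524)/(28.5912−18.0576) = 1.0000. V = [p*·10.3812 + (1−p*)·-0.1524]/1.07 = 8.0613. B = V − Δ·S = -17.0187.
(0,0): S=22.0000. Δ = (V_up−V_dn)/(S_up−S_dn) = (8.0613−-1.1787)/(25.0800−15.8400) = 1.0000. V = [p*·8.0613 + (1−p*)·-1.1787]/1.07 = 6.0947. B = V − Δ·S = -15.9053.
Self-financing check: at every node Δ·S+B equals the discounted successor values.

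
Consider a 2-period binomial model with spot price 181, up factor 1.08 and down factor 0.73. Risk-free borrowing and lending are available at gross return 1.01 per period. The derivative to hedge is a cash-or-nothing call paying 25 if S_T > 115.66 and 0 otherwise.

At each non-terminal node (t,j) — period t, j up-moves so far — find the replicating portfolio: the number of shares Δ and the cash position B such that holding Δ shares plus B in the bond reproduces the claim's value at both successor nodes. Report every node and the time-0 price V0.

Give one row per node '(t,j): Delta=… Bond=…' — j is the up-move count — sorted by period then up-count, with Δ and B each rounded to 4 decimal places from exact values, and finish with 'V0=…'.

Since d<R<u, set p* = (R−d)/(u−d) = 0.8000; price each node as the discounted p*-expectation of its children.
Terminal values V(2,·): V(2,0)=0.0000, V(2,1)=25.0000, V(2,2)=25.0000
Node (1,0) S=132.1300: V=(p*·25.0000+(1−p*)·0.0000)/1.01=19.8020; Δ=(25.0000−0.0000)/(142.7004−96.4549)=0.5406; B=V−Δ·S=-51.6266
Node (1,1) S=195.4800: V=(p*·25.0000+(1−p*)·25.0000)/1.01=24.7525; Δ=(25.0000−25.0000)/(211.1184−142.7004)=0.0000; B=V−Δ·S=24.7525
Node (0,0) S=181.0000: V=(p*·24.7525+(1−p*)·19.8020)/1.01=23.5271; Δ=(24.7525−19.8020)/(195.4800−132.1300)=0.0781; B=V−Δ·S=9.3828
The time-0 hedge costs 23.5271, which is the no-arbitrage price.

(0,0): Delta=0.0781 Bond=9.3828
(1,0): Delta=0.5406 Bond=-51.6266
(1,1): Delta=0.0000 Bond=24.7525
V0=23.5271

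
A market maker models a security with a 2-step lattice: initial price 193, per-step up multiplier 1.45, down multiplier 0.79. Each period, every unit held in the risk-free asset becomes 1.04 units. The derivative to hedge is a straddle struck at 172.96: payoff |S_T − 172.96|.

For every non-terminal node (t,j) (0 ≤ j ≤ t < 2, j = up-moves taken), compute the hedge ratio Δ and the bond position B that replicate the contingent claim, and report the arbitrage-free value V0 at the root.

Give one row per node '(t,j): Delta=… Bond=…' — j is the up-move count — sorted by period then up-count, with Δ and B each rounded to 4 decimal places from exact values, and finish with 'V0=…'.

(0,0): Delta=0.5075 Bond=-27.3982
(1,0): Delta=-0.0436 Bond=55.5385
(1,1): Delta=1.0000 Bond=-166.3077
V0=70.5580

The replicating-portfolio and risk-neutral prices coincide; use p* = (1.04−0.79)/(1.45−0.79) = 0.3788 for the latter.
Payoff layer (t=2): V(2,0)=52.5087, V(2,1)=48.1215, V(2,2)=232.8225
Node (1,0) S=152.4700: V=(p*·48.1215+(1−p*)·52.5087)/1.04=48.8912; Δ=(48.1215−52.5087)/(221.0815−120.4513)=-0.0436; B=V−Δ·S=55.5385
Node (1,1) S=279.8500: V=(p*·232.8225+(1−p*)·48.1215)/1.04=113.5423; Δ=(232.8225−48.1215)/(405.7825−221.0815)=1.0000; B=V−Δ·S=-166.3077
Node (0,0) S=193.0000: V=(p*·113.5423+(1−p*)·48.8912)/1.04=70.5580; Δ=(113.5423−48.8912)/(279.8500−152.4700)=0.5075; B=V−Δ·S=-27.3982
Self-financing check: at every node Δ·S+B equals the discounted successor values.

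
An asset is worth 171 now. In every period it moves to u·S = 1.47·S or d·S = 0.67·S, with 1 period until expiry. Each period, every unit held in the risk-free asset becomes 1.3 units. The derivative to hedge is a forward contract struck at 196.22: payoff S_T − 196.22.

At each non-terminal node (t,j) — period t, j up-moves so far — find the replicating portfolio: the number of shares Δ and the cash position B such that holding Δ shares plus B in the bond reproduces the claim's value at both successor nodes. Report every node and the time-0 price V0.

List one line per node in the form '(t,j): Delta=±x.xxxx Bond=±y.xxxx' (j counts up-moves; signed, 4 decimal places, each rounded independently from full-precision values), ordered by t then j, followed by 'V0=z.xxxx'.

No-arbitrage ⇒ martingale measure with p* = (R−d)/(u−d) = 0.7875.
At expiry t=1: V(1,0)=-81.6500, V(1,1)=55.1500
(0,0): S=171.0000. Δ = (V_up−V_dn)/(S_up−S_dn) = (55.1500−-81.6500)/(251.3700−114.5700) = 1.0000. V = [p*·55.1500 + (1−p*)·-81.6500]/1.3 = 20.0615. B = V − Δ·S = -150.9385.
Check: Δ(0,0)·S0 + B(0,0) = 20.0615 = V0.

(0,0): Delta=1.0000 Bond=-150.9385
V0=20.0615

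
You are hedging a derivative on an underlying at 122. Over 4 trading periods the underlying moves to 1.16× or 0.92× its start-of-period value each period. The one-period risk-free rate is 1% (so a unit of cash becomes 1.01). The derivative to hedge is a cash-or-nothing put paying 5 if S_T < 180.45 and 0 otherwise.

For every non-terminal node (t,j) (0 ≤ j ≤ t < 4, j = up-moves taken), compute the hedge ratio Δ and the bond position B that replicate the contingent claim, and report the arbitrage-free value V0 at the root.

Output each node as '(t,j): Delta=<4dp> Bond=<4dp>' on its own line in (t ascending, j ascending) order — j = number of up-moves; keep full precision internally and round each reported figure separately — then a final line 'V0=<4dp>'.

Since d<R<u, set p* = (R−d)/(u−d) = 0.3750; price each node as the discounted p*-expectation of its children.
Terminal values V(4,·): V(4,0)=5.0000, V(4,1)=5.0000, V(4,2)=5.0000, V(4,3)=5.0000, V(4,4)=0.0000
(3,0): S=94.9999. Δ = (V_up−V_dn)/(S_up−S_dn) = (5.0000−5.0000)/(110.1999−87.3999) = 0.0000. V = [p*·5.0000 + (1−p*)·5.0000]/1.01 = 4.9505. B = V − Δ·S = 4.9505.
(3,1): S=119.7825. Δ = (V_up−V_dn)/(S_up−S_dn) = (5.0000−5.0000)/(138.9477−110.1999) = 0.0000. V = [p*·5.0000 + (1−p*)·5.0000]/1.01 = 4.9505. B = V − Δ·S = 4.9505.
(3,2): S=151.0301. Δ = (V_up−V_dn)/(S_up−S_dn) = (5.0000−5.0000)/(175.1950−138.9477) = 0.0000. V = [p*·5.0000 + (1−p*)·5.0000]/1.01 = 4.9505. B = V − Δ·S = 4.9505.
(3,3): S=190.4293. Δ = (V_up−V_dn)/(S_up−S_dn) = (0.0000−5.0000)/(220.8980−175.1950) = -0.1094. V = [p*·0.0000 + (1−p*)·5.0000]/1.01 = 3.0941. B = V − Δ·S = 23.9274.
(2,0): S=103.2608. Δ = (V_up−V_dn)/(S_up−S_dn) = (4.9505−4.9505)/(119.7825−94.9999) = 0.0000. V = [p*·4.9505 + (1−p*)·4.9505]/1.01 = 4.9015. B = V − Δ·S = 4.9015.
(2,1): S=130.1984. Δ = (V_up−V_dn)/(S_up−S_dn) = (4.9505−4.9505)/(151.0301−119.7825) = 0.0000. V = [p*·4.9505 + (1−p*)·4.9505]/1.01 = 4.9015. B = V − Δ·S = 4.9015.
(2,2): S=164.1632. Δ = (V_up−V_dn)/(S_up−S_dn) = (3.0941−4.9505)/(190.4293−151.0301) = -0.0471. V = [p*·3.0941 + (1−p*)·4.9505]/1.01 = 4.2122. B = V − Δ·S = 11.9474.
(1,0): S=112.2400. Δ = (V_up−V_dn)/(S_up−S_dn) = (4.9015−4.9015)/(130.1984−103.2608) = 0.0000. V = [p*·4.9015 + (1−p*)·4.9015]/1.01 = 4.8530. B = V − Δ·S = 4.8530.
(1,1): S=141.5200. Δ = (V_up−V_dn)/(S_up−S_dn) = (4.2122−4.9015)/(164.1632−130.1984) = -0.0203. V = [p*·4.2122 + (1−p*)·4.9015]/1.01 = 4.5970. B = V − Δ·S = 7.4690.
(0,0): S=122.0000. Δ = (V_up−V_dn)/(S_up−S_dn) = (4.5970−4.8530)/(141.5200−112.2400) = -0.0087. V = [p*·4.5970 + (1−p*)·4.8530]/1.01 = 4.7099. B = V − Δ·S = 5.7762.
Check: Δ(0,0)·S0 + B(0,0) = 4.7099 = V0.

(0,0): Delta=-0.0087 Bond=5.7762
(1,0): Delta=0.0000 Bond=4.8530
(1,1): Delta=-0.0203 Bond=7.4690
(2,0): Delta=0.0000 Bond=4.9015
(2,1): Delta=0.0000 Bond=4.9015
(2,2): Delta=-0.0471 Bond=11.9474
(3,0): Delta=0.0000 Bond=4.9505
(3,1): Delta=0.0000 Bond=4.9505
(3,2): Delta=0.0000 Bond=4.9505
(3,3): Delta=-0.1094 Bond=23.9274
V0=4.7099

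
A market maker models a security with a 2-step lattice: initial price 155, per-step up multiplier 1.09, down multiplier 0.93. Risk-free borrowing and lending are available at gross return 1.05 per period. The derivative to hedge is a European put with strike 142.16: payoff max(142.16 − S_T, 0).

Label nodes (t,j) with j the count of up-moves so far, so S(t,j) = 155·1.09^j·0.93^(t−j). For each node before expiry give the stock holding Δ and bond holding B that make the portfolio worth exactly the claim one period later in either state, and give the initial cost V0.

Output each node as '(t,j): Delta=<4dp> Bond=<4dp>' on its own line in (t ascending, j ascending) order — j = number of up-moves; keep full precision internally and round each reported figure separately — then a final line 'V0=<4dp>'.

(0,0): Delta=-0.0778 Bond=12.5135
(1,0): Delta=-0.3512 Bond=52.5568
(1,1): Delta=0.0000 Bond=0.0000
V0=0.4592

No-arbitrage ⇒ martingale measure with p* = (R−d)/(u−d) = 0.7500.
At expiry t=2: V(2,0)=8.1005, V(2,1)=0.0000, V(2,2)=0.0000
Node (1,0) S=144.1500: V=(p*·0.0000+(1−p*)·8.1005)/1.05=1.9287; Δ=(0.0000−8.1005)/(157.1235−134.0595)=-0.3512; B=V−Δ·S=52.5568
Node (1,1) S=168.9500: V=(p*·0.0000+(1−p*)·0.0000)/1.05=0.0000; Δ=(0.0000−0.0000)/(184.1555−157.1235)=0.0000; B=V−Δ·S=0.0000
Node (0,0) S=155.0000: V=(p*·0.0000+(1−p*)·1.9287)/1.05=0.4592; Δ=(0.0000−1.9287)/(168.9500−144.1500)=-0.0778; B=V−Δ·S=12.5135
Each (Δ,B) replicates both successor values, so the strategy is self-financing and V0 is arbitrage-free.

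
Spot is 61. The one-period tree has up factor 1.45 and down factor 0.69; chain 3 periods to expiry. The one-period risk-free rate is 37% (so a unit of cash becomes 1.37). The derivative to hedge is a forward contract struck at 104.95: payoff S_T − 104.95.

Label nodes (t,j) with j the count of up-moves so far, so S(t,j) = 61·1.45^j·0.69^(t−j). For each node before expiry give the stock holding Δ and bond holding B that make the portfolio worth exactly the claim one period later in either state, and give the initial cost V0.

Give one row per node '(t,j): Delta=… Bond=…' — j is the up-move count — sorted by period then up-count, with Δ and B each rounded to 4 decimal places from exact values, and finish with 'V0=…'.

(0,0): Delta=1.0000 Bond=-40.8151
(1,0): Delta=1.0000 Bond=-55.9167
(1,1): Delta=1.0000 Bond=-55.9167
(2,0): Delta=1.0000 Bond=-76.6058
(2,1): Delta=1.0000 Bond=-76.6058
(2,2): Delta=1.0000 Bond=-76.6058
V0=20.1849

Since d<R<u, set p* = (R−d)/(u−d) = 0.8947; price each node as the discounted p*-expectation of its children.
Payoff layer (t=3): V(3,0)=-84.9110, V(3,1)=-62.8390, V(3,2)=-16.4558, V(3,3)=81.0161
(2,0): S=29.0421. Δ = (V_up−V_dn)/(S_up−S_dn) = (-62.8390−-84.9110)/(42.1110−20.0390) = 1.0000. V = [p*·-62.8390 + (1−p*)·-84.9110]/1.37 = -47.5637. B = V − Δ·S = -76.6058.
(2,1): S=61.0305. Δ = (V_up−V_dn)/(S_up−S_dn) = (-16.4558−-62.8390)/(88.4942−42.1110) = 1.0000. V = [p*·-16.4558 + (1−p*)·-62.8390]/1.37 = -15.5753. B = V − Δ·S = -76.6058.
(2,2): S=128.2525. Δ = (V_up−V_dn)/(S_up−S_dn) = (81.0161−-16.4558)/(185.9661−88.4942) = 1.0000. V = [p*·81.0161 + (1−p*)·-16.4558]/1.37 = 51.6467. B = V − Δ·S = -76.6058.
(1,0): S=42.0900. Δ = (V_up−V_dn)/(S_up−S_dn) = (-15.5753−-47.5637)/(61.0305−29.0421) = 1.0000. V = [p*·-15.5753 + (1−p*)·-47.5637]/1.37 = -13.8267. B = V − Δ·S = -55.9167.
(1,1): S=88.4500. Δ = (V_up−V_dn)/(S_up−S_dn) = (51.6467−-15.5753)/(128.2525−61.0305) = 1.0000. V = [p*·51.6467 + (1−p*)·-15.5753]/1.37 = 32.5333. B = V − Δ·S = -55.9167.
(0,0): S=61.0000. Δ = (V_up−V_dn)/(S_up−S_dn) = (32.5333−-13.8267)/(88.4500−42.0900) = 1.0000. V = [p*·32.5333 + (1−p*)·-13.8267]/1.37 = 20.1849. B = V − Δ·S = -40.8151.
Root portfolio cost Δ·61+B reproduces V0=20.1849.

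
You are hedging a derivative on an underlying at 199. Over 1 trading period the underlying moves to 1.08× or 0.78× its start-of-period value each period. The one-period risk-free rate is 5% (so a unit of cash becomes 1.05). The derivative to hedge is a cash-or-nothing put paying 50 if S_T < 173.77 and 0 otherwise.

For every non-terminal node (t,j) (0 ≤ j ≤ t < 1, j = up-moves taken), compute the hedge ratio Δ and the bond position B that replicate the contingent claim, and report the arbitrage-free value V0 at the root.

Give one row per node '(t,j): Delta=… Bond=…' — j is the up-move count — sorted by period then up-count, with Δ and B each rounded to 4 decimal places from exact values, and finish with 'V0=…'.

Under the risk-neutral measure, an up-move has probability p* = (R−d)/(u−d) = 0.9000 and values discount at R = 1.05.
Payoff layer (t=1): V(1,0)=50.0000, V(1,1)=0.0000
Node (0,0) S=199.0000: V=(p*·0.0000+(1−p*)·50.0000)/1.05=4.7619; Δ=(0.0000−50.0000)/(214.9200−155.2200)=-0.8375; B=V−Δ·S=171.4286
Self-financing check: at every node Δ·S+B equals the discounted successor values.

(0,0): Delta=-0.8375 Bond=171.4286
V0=4.7619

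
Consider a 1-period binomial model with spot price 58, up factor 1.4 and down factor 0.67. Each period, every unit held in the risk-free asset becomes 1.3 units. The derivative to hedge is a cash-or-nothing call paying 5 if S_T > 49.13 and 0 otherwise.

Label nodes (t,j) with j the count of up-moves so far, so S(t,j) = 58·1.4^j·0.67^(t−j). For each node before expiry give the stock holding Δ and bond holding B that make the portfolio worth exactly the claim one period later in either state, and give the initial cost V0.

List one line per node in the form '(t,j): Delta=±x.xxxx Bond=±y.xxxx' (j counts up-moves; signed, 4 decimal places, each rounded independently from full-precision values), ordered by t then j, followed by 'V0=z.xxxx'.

No-arbitrage ⇒ martingale measure with p* = (R−d)/(u−d) = 0.8630.
At expiry t=1: V(1,0)=0.0000, V(1,1)=5.0000
  t=0,j=0: stock 58.0000 → up 81.2000 (V=5.0000), down 38.8600 (V=0.0000). Price 3.3193; hedge Δ=0.1181, bond B=-3.5300.
Check: Δ(0,0)·S0 + B(0,0) = 3.3193 = V0.

(0,0): Delta=0.1181 Bond=-3.5300
V0=3.3193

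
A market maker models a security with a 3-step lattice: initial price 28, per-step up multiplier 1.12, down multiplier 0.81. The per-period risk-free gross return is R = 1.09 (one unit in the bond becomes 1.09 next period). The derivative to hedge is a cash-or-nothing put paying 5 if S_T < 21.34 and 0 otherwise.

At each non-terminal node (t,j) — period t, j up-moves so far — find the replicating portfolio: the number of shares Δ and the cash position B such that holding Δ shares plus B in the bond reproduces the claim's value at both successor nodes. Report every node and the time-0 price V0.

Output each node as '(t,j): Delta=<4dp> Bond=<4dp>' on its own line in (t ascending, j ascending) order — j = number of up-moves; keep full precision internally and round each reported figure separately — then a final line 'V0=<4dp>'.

Risk-neutral probability p* = (R−d)/(u−d) = (1.09−0.81)/(1.12−0.81) = 0.9032.
At expiry t=3: V(3,0)=5.0000, V(3,1)=5.0000, V(3,2)=0.0000, V(3,3)=0.0000
(2,0): S=18.3708. Δ = (V_up−V_dn)/(S_up−S_dn) = (5.0000−5.0000)/(20.5753−14.8803) = 0.0000. V = [p*·5.0000 + (1−p*)·5.0000]/1.09 = 4.5872. B = V − Δ·S = 4.5872.
(2,1): S=25.4016. Δ = (V_up−V_dn)/(S_up−S_dn) = (0.0000−5.0000)/(28.4498−20.5753) = -0.6350. V = [p*·0.0000 + (1−p*)·5.0000]/1.09 = 0.4439. B = V − Δ·S = 16.5730.
(2,2): S=35.1232. Δ = (V_up−V_dn)/(S_up−S_dn) = (0.0000−0.0000)/(39.3380−28.4498) = 0.0000. V = [p*·0.0000 + (1−p*)·0.0000]/1.09 = 0.0000. B = V − Δ·S = 0.0000.
(1,0): S=22.6800. Δ = (V_up−V_dn)/(S_up−S_dn) = (0.4439−4.5872)/(25.4016−18.3708) = -0.5893. V = [p*·0.4439 + (1−p*)·4.5872]/1.09 = 0.7751. B = V − Δ·S = 14.1404.
(1,1): S=31.3600. Δ = (V_up−V_dn)/(S_up−S_dn) = (0.0000−0.4439)/(35.1232−25.4016) = -0.0457. V = [p*·0.0000 + (1−p*)·0.4439]/1.09 = 0.0394. B = V − Δ·S = 1.4714.
(0,0): S=28.0000. Δ = (V_up−V_dn)/(S_up−S_dn) = (0.0394−0.7751)/(31.3600−22.6800) = -0.0848. V = [p*·0.0394 + (1−p*)·0.7751]/1.09 = 0.1015. B = V − Δ·S = 2.4747.
Each (Δ,B) replicates both successor values, so the strategy is self-financing and V0 is arbitrage-free.

(0,0): Delta=-0.0848 Bond=2.4747
(1,0): Delta=-0.5893 Bond=14.1404
(1,1): Delta=-0.0457 Bond=1.4714
(2,0): Delta=0.0000 Bond=4.5872
(2,1): Delta=-0.6350 Bond=16.5730
(2,2): Delta=0.0000 Bond=0.0000
V0=0.1015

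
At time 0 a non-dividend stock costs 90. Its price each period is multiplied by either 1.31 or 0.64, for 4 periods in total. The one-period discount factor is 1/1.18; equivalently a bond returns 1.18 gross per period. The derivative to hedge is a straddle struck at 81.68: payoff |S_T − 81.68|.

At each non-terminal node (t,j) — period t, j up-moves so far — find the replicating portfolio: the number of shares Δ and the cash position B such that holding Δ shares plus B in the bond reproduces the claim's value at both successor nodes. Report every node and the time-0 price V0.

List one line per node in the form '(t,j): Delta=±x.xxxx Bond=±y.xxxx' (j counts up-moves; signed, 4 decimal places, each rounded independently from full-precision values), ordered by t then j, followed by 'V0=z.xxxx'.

Under the risk-neutral measure, an up-move has probability p* = (R−d)/(u−d) = 0.8060 and values discount at R = 1.18.
At expiry t=4: V(4,0)=66.5805, V(4,1)=50.7732, V(4,2)=18.4177, V(4,3)=47.8100, V(4,4)=183.3699
Node (3,0) S=23.5930: V=(p*·50.7732+(1−p*)·66.5805)/1.18=45.6274; Δ=(50.7732−66.5805)/(30.9068−15.0995)=-1.0000; B=V−Δ·S=69.2203
Node (3,1) S=48.2918: V=(p*·18.4177+(1−p*)·50.7732)/1.18=20.9285; Δ=(18.4177−50.7732)/(63.2623−30.9068)=-1.0000; B=V−Δ·S=69.2203
Node (3,2) S=98.8474: V=(p*·47.8100+(1−p*)·18.4177)/1.18=35.6839; Δ=(47.8100−18.4177)/(129.4900−63.2623)=0.4438; B=V−Δ·S=-8.1852
Node (3,3) S=202.3282: V=(p*·183.3699+(1−p*)·47.8100)/1.18=133.1079; Δ=(183.3699−47.8100)/(265.0499−129.4900)=1.0000; B=V−Δ·S=-69.2203
Node (2,0) S=36.8640: V=(p*·20.9285+(1−p*)·45.6274)/1.18=21.7973; Δ=(20.9285−45.6274)/(48.2918−23.5930)=-1.0000; B=V−Δ·S=58.6613
Node (2,1) S=75.4560: V=(p*·35.6839+(1−p*)·20.9285)/1.18=27.8144; Δ=(35.6839−20.9285)/(98.8474−48.2918)=0.2919; B=V−Δ·S=5.7913
Node (2,2) S=154.4490: V=(p*·133.1079+(1−p*)·35.6839)/1.18=96.7836; Δ=(133.1079−35.6839)/(202.3282−98.8474)=0.9415; B=V−Δ·S=-48.6252
Node (1,0) S=57.6000: V=(p*·27.8144+(1−p*)·21.7973)/1.18=22.5821; Δ=(27.8144−21.7973)/(75.4560−36.8640)=0.1559; B=V−Δ·S=13.6014
Node (1,1) S=117.9000: V=(p*·96.7836+(1−p*)·27.8144)/1.18=70.6793; Δ=(96.7836−27.8144)/(154.4490−75.4560)=0.8731; B=V−Δ·S=-32.2600
Node (0,0) S=90.0000: V=(p*·70.6793+(1−p*)·22.5821)/1.18=51.9890; Δ=(70.6793−22.5821)/(117.9000−57.6000)=0.7976; B=V−Δ·S=-19.7979
Self-financing check: at every node Δ·S+B equals the discounted successor values.

(0,0): Delta=0.7976 Bond=-19.7979
(1,0): Delta=0.1559 Bond=13.6014
(1,1): Delta=0.8731 Bond=-32.2600
(2,0): Delta=-1.0000 Bond=58.6613
(2,1): Delta=0.2919 Bond=5.7913
(2,2): Delta=0.9415 Bond=-48.6252
(3,0): Delta=-1.0000 Bond=69.2203
(3,1): Delta=-1.0000 Bond=69.2203
(3,2): Delta=0.4438 Bond=-8.1852
(3,3): Delta=1.0000 Bond=-69.2203
V0=51.9890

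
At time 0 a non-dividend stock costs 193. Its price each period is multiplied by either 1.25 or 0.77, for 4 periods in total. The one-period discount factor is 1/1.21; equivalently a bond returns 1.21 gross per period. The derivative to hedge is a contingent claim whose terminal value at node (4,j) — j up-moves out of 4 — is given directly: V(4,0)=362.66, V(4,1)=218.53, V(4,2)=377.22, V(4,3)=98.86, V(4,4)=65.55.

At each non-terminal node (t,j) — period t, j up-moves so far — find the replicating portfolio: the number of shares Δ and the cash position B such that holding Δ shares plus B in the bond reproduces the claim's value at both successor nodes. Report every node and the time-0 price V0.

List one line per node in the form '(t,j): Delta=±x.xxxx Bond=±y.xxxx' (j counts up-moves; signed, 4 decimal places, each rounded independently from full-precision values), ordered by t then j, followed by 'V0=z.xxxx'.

Risk-neutral probability p* = (R−d)/(u−d) = (1.21−0.77)/(1.25−0.77) = 0.9167.
Payoff layer (t=4): V(4,0)=362.6600, V(4,1)=218.5300, V(4,2)=377.2200, V(4,3)=98.8600, V(4,4)=65.5500
(3,0): S=88.1109. Δ = (V_up−V_dn)/(S_up−S_dn) = (218.5300−362.6600)/(110.1386−67.8454) = -3.4079. V = [p*·218.5300 + (1−p*)·362.6600]/1.21 = 190.5296. B = V − Δ·S = 490.8004.
(3,1): S=143.0371. Δ = (V_up−V_dn)/(S_up−S_dn) = (377.2200−218.5300)/(178.7964−110.1386) = 2.3113. V = [p*·377.2200 + (1−p*)·218.5300]/1.21 = 300.8230. B = V − Δ·S = -29.7812.
(3,2): S=232.2031. Δ = (V_up−V_dn)/(S_up−S_dn) = (98.8600−377.2200)/(290.2539−178.7964) = -2.4975. V = [p*·98.8600 + (1−p*)·377.2200]/1.21 = 100.8733. B = V − Δ·S = 680.7899.
(3,3): S=376.9531. Δ = (V_up−V_dn)/(S_up−S_dn) = (65.5500−98.8600)/(471.1914−290.2539) = -0.1841. V = [p*·65.5500 + (1−p*)·98.8600]/1.21 = 56.4676. B = V − Δ·S = 125.8635.
(2,0): S=114.4297. Δ = (V_up−V_dn)/(S_up−S_dn) = (300.8230−190.5296)/(143.0371−88.1109) = 2.0080. V = [p*·300.8230 + (1−p*)·190.5296]/1.21 = 241.0181. B = V − Δ·S = 11.2402.
(2,1): S=185.7625. Δ = (V_up−V_dn)/(S_up−S_dn) = (100.8733−300.8230)/(232.2031−143.0371) = -2.2424. V = [p*·100.8733 + (1−p*)·300.8230]/1.21 = 97.1370. B = V − Δ·S = 513.6989.
(2,2): S=301.5625. Δ = (V_up−V_dn)/(S_up−S_dn) = (56.4676−100.8733)/(376.9531−232.2031) = -0.3068. V = [p*·56.4676 + (1−p*)·100.8733]/1.21 = 49.7257. B = V − Δ·S = 142.2375.
(1,0): S=148.6100. Δ = (V_up−V_dn)/(S_up−S_dn) = (97.1370−241.0181)/(185.7625−114.4297) = -2.0170. V = [p*·97.1370 + (1−p*)·241.0181]/1.21 = 90.1877. B = V − Δ·S = 389.9400.
(1,1): S=241.2500. Δ = (V_up−V_dn)/(S_up−S_dn) = (49.7257−97.1370)/(301.5625−185.7625) = -0.4094. V = [p*·49.7257 + (1−p*)·97.1370]/1.21 = 44.3609. B = V − Δ·S = 143.1344.
(0,0): S=193.0000. Δ = (V_up−V_dn)/(S_up−S_dn) = (44.3609−90.1877)/(241.2500−148.6100) = -0.4947. V = [p*·44.3609 + (1−p*)·90.1877]/1.21 = 39.8180. B = V − Δ·S = 135.2905.
Self-financing check: at every node Δ·S+B equals the discounted successor values.

(0,0): Delta=-0.4947 Bond=135.2905
(1,0): Delta=-2.0170 Bond=389.9400
(1,1): Delta=-0.4094 Bond=143.1344
(2,0): Delta=2.0080 Bond=11.2402
(2,1): Delta=-2.2424 Bond=513.6989
(2,2): Delta=-0.3068 Bond=142.2375
(3,0): Delta=-3.4079 Bond=490.8004
(3,1): Delta=2.3113 Bond=-29.7812
(3,2): Delta=-2.4975 Bond=680.7899
(3,3): Delta=-0.1841 Bond=125.8635
V0=39.8180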